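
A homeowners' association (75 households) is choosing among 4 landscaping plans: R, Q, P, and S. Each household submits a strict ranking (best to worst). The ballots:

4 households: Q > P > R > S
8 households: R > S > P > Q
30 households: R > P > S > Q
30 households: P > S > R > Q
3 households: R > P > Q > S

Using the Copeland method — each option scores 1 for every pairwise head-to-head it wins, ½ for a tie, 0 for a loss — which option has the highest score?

R: beats Q, P, and S → score 3.
Q: loses to R, P, and S → score 0.
P: beats Q and S; loses to R → score 2.
S: beats Q; loses to R and P → score 1.
R has the best pairwise record.

R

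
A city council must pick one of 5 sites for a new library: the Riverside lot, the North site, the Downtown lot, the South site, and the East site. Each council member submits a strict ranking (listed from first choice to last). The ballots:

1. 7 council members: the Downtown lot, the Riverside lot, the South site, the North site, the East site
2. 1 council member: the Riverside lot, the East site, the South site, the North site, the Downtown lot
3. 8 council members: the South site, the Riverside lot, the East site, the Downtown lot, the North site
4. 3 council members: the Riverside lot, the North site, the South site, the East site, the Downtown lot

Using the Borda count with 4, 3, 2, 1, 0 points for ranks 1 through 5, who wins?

the Riverside lot: 7·3 + 1·4 + 8·3 + 3·4 = 61
the North site: 7·1 + 1·1 + 8·0 + 3·3 = 17
the Downtown lot: 7·4 + 1·0 + 8·1 + 3·0 = 36
the South site: 7·2 + 1·2 + 8·4 + 3·2 = 54
the East site: 7·0 + 1·3 + 8·2 + 3·1 = 22
the Riverside lot has the highest Borda score (61).

the Riverside lot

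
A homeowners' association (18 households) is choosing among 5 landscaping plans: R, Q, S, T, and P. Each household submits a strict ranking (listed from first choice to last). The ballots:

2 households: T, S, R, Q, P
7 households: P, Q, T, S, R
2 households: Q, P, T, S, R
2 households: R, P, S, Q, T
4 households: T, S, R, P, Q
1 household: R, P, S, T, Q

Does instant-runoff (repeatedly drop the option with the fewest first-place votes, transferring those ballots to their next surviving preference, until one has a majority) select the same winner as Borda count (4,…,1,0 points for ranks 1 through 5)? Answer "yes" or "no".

yes

Instant-runoff — R1 R 3, Q 2, S 0, T 6, P 7 (S out); R2 R 3, Q 2, T 6, P 7 (Q out); R3 R 3, T 6, P 9 (R out); R4 T 6, P 12 (P winner). Winner: P.
Borda — scores: R 24, Q 33, S 33, T 43, P 47. Winner: P.
The two methods agree.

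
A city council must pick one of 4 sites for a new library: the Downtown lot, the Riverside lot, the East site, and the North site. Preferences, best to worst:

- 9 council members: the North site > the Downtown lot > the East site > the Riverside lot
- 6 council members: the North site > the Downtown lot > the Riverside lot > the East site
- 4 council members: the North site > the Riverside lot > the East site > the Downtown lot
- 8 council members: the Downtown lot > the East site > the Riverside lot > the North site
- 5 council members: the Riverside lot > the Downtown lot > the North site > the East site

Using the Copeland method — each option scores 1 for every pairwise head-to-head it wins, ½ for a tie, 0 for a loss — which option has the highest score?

the Downtown lot: beats the Riverside lot and the East site; loses to the North site → score 2.
the Riverside lot: loses to the Downtown lot, the East site, and the North site → score 0.
the East site: beats the Riverside lot; loses to the Downtown lot and the North site → score 1.
the North site: beats the Downtown lot, the Riverside lot, and the East site → score 3.
the North site has the best pairwise record.

the North site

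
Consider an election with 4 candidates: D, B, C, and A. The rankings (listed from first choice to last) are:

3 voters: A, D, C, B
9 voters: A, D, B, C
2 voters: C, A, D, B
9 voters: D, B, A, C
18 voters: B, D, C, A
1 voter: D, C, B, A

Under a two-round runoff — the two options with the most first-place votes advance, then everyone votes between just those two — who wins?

Round 1 first-place votes: D 10, B 18, C 2, A 12.
B and A advance.
Runoff: B is preferred to A by 28 voters; A by 14.
B wins the runoff.

B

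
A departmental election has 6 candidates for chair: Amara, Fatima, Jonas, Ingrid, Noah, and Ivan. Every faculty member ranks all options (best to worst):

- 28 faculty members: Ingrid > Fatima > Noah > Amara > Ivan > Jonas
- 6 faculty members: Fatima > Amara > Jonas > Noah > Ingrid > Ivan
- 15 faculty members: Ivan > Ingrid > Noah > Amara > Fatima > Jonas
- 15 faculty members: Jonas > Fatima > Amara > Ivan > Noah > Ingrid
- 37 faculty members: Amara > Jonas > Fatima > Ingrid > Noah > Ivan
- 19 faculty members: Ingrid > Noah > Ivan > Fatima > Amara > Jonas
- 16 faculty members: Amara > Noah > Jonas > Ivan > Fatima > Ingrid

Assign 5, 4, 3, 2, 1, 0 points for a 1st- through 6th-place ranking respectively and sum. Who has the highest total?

Amara: 28·2 + 6·4 + 15·2 + 15·3 + 37·5 + 19·1 + 16·5 = 439
Fatima: 28·4 + 6·5 + 15·1 + 15·4 + 37·3 + 19·2 + 16·1 = 382
Jonas: 28·0 + 6·3 + 15·0 + 15·5 + 37·4 + 19·0 + 16·3 = 289
Ingrid: 28·5 + 6·1 + 15·4 + 15·0 + 37·2 + 19·5 + 16·0 = 375
Noah: 28·3 + 6·2 + 15·3 + 15·1 + 37·1 + 19·4 + 16·4 = 333
Ivan: 28·1 + 6·0 + 15·5 + 15·2 + 37·0 + 19·3 + 16·2 = 222
Amara has the highest Borda score (439).

Amara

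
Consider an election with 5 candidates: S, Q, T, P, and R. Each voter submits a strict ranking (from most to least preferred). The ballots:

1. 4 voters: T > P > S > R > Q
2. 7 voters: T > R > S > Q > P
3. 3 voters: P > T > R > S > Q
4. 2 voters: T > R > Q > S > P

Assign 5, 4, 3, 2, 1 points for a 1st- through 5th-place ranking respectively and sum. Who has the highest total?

T

S: 4·3 + 7·3 + 3·2 + 2·2 = 43
Q: 4·1 + 7·2 + 3·1 + 2·3 = 27
T: 4·5 + 7·5 + 3·4 + 2·5 = 77
P: 4·4 + 7·1 + 3·5 + 2·1 = 40
R: 4·2 + 7·4 + 3·3 + 2·4 = 53
T has the highest Borda score (77).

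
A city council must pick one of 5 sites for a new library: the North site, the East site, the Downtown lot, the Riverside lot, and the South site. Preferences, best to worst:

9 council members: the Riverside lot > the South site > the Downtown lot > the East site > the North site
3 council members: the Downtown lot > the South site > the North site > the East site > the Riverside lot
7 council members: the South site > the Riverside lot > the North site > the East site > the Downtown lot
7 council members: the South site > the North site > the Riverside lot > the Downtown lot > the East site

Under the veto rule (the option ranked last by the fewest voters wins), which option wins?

Last-place votes: the North site 9, the East site 7, the Downtown lot 7, the Riverside lot 3, the South site 0.
the South site is ranked last by the fewest voters, so the South site wins.

the South site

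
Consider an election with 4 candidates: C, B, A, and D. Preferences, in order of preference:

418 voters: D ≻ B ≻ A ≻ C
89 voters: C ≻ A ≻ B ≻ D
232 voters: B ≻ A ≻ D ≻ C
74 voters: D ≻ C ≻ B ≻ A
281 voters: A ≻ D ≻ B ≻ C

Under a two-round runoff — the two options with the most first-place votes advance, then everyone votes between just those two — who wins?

Round 1 first-place votes: C 89, B 232, A 281, D 492.
D and A advance.
Runoff: D is preferred to A by 492 voters; A by 602.
A wins the runoff.

A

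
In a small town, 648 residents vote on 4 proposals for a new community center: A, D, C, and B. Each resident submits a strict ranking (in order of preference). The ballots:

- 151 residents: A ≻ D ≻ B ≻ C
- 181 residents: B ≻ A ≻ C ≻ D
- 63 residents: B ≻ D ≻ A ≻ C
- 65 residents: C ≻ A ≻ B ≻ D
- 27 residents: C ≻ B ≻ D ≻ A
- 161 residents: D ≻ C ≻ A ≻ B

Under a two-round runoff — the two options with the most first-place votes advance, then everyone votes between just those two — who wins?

B

Round 1 first-place votes: A 151, D 161, C 92, B 244.
B and D advance.
Runoff: B is preferred to D by 336 voters; D by 312.
B wins the runoff.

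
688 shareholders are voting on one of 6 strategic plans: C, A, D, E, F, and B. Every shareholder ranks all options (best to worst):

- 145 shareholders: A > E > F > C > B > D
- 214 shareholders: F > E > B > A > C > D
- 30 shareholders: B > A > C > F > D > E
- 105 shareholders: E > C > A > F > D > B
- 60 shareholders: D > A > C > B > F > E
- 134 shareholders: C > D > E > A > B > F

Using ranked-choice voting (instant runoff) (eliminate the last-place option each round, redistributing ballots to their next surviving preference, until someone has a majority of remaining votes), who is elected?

Round 1: C 134, A 145, D 60, E 105, F 214, B 30. Eliminate B.
Round 2: C 134, A 175, D 60, E 105, F 214. Eliminate D.
Round 3: C 134, A 235, E 105, F 214. Eliminate E.
Round 4: C 239, A 235, F 214. Eliminate F.
Round 5: C 239, A 449. A has a majority.

A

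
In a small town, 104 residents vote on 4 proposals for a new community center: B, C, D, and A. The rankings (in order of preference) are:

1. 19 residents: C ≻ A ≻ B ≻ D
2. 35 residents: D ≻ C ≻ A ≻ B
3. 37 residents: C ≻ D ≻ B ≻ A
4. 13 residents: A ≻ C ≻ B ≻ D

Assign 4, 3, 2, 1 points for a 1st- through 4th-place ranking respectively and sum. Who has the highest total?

B: 19·2 + 35·1 + 37·2 + 13·2 = 173
C: 19·4 + 35·3 + 37·4 + 13·3 = 368
D: 19·1 + 35·4 + 37·3 + 13·1 = 283
A: 19·3 + 35·2 + 37·1 + 13·4 = 216
C has the highest Borda score (368).

C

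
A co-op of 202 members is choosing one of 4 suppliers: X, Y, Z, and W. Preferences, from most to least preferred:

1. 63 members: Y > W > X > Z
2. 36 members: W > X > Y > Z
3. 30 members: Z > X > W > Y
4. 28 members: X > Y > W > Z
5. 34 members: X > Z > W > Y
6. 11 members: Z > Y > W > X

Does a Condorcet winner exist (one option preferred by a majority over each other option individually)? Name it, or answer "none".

Checking pairwise contests:
W beats X 110–92.
X beats Y 128–74.
X beats Z 161–41.
Y beats W 102–100.
Every option loses at least one head-to-head, so there is no Condorcet winner.

none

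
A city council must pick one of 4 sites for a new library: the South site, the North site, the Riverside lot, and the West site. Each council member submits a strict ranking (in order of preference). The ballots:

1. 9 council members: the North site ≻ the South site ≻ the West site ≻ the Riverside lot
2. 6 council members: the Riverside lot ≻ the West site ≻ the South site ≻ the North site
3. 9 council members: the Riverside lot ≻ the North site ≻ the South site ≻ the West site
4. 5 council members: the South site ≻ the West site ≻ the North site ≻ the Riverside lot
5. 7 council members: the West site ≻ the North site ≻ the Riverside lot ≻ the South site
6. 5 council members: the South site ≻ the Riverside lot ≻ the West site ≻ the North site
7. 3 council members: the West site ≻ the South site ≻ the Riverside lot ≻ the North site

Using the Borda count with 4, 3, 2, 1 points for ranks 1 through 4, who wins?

the South site: 9·3 + 6·2 + 9·2 + 5·4 + 7·1 + 5·4 + 3·3 = 113
the North site: 9·4 + 6·1 + 9·3 + 5·2 + 7·3 + 5·1 + 3·1 = 108
the Riverside lot: 9·1 + 6·4 + 9·4 + 5·1 + 7·2 + 5·3 + 3·2 = 109
the West site: 9·2 + 6·3 + 9·1 + 5·3 + 7·4 + 5·2 + 3·4 = 110
the South site has the highest Borda score (113).

the South site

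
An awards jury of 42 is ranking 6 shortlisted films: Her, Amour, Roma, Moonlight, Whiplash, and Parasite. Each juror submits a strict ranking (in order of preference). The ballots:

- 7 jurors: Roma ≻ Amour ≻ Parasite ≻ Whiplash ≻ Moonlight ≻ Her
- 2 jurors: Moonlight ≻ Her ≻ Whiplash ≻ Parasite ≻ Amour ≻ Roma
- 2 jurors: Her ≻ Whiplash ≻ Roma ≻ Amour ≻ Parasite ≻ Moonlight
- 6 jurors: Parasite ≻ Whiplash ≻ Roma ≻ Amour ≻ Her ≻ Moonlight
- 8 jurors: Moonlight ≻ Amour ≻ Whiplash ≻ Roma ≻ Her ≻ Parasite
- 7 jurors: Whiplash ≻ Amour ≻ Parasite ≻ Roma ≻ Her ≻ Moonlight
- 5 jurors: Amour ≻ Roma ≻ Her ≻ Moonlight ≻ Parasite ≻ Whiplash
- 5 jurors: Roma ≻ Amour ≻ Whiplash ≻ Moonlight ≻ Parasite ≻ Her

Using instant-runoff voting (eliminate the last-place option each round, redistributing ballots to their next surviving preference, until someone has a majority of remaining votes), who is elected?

Round 1: Her 2, Amour 5, Roma 12, Moonlight 10, Whiplash 7, Parasite 6. Eliminate Her.
Round 2: Amour 5, Roma 12, Moonlight 10, Whiplash 9, Parasite 6. Eliminate Amour.
Round 3: Roma 17, Moonlight 10, Whiplash 9, Parasite 6. Eliminate Parasite.
Round 4: Roma 17, Moonlight 10, Whiplash 15. Eliminate Moonlight.
Round 5: Roma 17, Whiplash 25. Whiplash has a majority.

Whiplash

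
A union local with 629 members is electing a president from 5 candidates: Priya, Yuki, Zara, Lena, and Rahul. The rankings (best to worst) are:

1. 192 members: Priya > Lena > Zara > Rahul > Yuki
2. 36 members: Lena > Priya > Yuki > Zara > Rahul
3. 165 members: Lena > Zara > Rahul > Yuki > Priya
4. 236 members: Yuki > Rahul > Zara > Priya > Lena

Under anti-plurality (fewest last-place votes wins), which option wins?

Last-place votes: Priya 165, Yuki 192, Zara 0, Lena 236, Rahul 36.
Zara is ranked last by the fewest voters, so Zara wins.

Zara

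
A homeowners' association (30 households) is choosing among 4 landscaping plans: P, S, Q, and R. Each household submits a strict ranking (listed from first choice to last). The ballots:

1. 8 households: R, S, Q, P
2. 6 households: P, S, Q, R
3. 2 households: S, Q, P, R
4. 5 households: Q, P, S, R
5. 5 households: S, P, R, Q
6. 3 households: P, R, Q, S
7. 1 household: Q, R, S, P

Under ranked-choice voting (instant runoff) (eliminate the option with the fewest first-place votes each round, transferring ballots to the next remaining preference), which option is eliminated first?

Q

Round 1: P 9, S 7, Q 6, R 8. Eliminate Q.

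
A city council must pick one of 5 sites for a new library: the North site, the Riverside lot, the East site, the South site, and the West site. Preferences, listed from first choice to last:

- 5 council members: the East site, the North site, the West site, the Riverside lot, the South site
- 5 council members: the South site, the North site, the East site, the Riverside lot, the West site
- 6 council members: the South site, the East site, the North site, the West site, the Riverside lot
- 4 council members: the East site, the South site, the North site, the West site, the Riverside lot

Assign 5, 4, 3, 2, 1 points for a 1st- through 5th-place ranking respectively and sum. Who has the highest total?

the North site: 5·4 + 5·4 + 6·3 + 4·3 = 70
the Riverside lot: 5·2 + 5·2 + 6·1 + 4·1 = 30
the East site: 5·5 + 5·3 + 6·4 + 4·5 = 84
the South site: 5·1 + 5·5 + 6·5 + 4·4 = 76
the West site: 5·3 + 5·1 + 6·2 + 4·2 = 40
the East site has the highest Borda score (84).

the East site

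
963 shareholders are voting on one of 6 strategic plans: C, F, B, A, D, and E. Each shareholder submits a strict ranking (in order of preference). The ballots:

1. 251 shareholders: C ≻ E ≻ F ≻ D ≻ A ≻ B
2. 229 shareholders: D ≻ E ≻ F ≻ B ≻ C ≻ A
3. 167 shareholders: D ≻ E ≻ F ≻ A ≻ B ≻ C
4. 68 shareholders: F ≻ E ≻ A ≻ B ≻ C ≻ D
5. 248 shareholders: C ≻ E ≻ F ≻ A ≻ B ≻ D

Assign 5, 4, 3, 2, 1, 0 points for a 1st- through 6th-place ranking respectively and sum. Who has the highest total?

C: 251·5 + 229·1 + 167·0 + 68·1 + 248·5 = 2792
F: 251·3 + 229·3 + 167·3 + 68·5 + 248·3 = 3025
B: 251·0 + 229·2 + 167·1 + 68·2 + 248·1 = 1009
A: 251·1 + 229·0 + 167·2 + 68·3 + 248·2 = 1285
D: 251·2 + 229·5 + 167·5 + 68·0 + 248·0 = 2482
E: 251·4 + 229·4 + 167·4 + 68·4 + 248·4 = 3852
E has the highest Borda score (3852).

E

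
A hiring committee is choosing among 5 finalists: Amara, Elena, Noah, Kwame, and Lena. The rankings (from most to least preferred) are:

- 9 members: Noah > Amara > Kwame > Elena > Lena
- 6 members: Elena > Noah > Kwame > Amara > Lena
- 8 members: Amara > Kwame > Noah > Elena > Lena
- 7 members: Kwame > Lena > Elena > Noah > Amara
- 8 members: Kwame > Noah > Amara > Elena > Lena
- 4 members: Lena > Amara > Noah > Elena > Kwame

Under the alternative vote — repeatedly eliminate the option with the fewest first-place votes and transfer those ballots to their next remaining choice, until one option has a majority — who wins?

Round 1: Amara 8, Elena 6, Noah 9, Kwame 15, Lena 4. Eliminate Lena.
Round 2: Amara 12, Elena 6, Noah 9, Kwame 15. Eliminate Elena.
Round 3: Amara 12, Noah 15, Kwame 15. Eliminate Amara.
Round 4: Noah 19, Kwame 23. Kwame has a majority.

Kwame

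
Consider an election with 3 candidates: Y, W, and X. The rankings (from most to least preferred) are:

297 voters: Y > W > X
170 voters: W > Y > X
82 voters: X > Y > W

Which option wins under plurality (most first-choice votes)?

Y

First-place votes: Y 297, W 170, X 82.
Y has the most first-place votes.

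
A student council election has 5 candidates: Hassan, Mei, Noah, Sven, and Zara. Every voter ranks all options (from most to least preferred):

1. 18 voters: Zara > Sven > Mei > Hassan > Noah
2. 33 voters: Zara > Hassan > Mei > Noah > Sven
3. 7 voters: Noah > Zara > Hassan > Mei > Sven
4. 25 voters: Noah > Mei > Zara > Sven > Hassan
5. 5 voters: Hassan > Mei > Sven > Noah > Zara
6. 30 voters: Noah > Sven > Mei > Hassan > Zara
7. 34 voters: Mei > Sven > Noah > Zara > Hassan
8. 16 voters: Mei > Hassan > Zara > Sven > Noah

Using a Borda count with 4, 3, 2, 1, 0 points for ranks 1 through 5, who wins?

Hassan: 18·1 + 33·3 + 7·2 + 25·0 + 5·4 + 30·1 + 34·0 + 16·3 = 229
Mei: 18·2 + 33·2 + 7·1 + 25·3 + 5·3 + 30·2 + 34·4 + 16·4 = 459
Noah: 18·0 + 33·1 + 7·4 + 25·4 + 5·1 + 30·4 + 34·2 + 16·0 = 354
Sven: 18·3 + 33·0 + 7·0 + 25·1 + 5·2 + 30·3 + 34·3 + 16·1 = 297
Zara: 18·4 + 33·4 + 7·3 + 25·2 + 5·0 + 30·0 + 34·1 + 16·2 = 341
Mei has the highest Borda score (459).

Mei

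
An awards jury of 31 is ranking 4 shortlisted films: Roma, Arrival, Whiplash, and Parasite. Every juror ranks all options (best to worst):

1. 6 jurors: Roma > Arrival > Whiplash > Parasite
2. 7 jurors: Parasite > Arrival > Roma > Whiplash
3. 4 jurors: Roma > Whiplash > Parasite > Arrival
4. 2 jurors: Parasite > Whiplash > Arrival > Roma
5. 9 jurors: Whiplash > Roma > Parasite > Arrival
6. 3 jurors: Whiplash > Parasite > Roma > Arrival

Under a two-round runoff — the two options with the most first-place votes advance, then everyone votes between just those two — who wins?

Round 1 first-place votes: Roma 10, Arrival 0, Whiplash 12, Parasite 9.
Whiplash and Roma advance.
Runoff: Whiplash is preferred to Roma by 14 voters; Roma by 17.
Roma wins the runoff.

Roma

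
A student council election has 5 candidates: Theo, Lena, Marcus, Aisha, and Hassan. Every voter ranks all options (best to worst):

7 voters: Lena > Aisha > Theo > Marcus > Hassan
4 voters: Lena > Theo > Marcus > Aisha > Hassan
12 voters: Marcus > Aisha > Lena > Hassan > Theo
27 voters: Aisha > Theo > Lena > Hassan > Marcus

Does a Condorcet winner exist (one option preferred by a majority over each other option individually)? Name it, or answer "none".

Aisha

Aisha vs Theo: 46–4 for Aisha.
Aisha vs Lena: 39–11 for Aisha.
Aisha vs Marcus: 34–16 for Aisha.
Aisha vs Hassan: 50–0 for Aisha.
Aisha beats every other option head-to-head.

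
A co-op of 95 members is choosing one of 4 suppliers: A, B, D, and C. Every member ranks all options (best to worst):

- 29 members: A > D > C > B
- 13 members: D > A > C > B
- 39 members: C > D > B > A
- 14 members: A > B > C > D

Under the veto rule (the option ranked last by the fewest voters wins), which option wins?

Last-place votes: A 39, B 42, D 14, C 0.
C is ranked last by the fewest voters, so C wins.

C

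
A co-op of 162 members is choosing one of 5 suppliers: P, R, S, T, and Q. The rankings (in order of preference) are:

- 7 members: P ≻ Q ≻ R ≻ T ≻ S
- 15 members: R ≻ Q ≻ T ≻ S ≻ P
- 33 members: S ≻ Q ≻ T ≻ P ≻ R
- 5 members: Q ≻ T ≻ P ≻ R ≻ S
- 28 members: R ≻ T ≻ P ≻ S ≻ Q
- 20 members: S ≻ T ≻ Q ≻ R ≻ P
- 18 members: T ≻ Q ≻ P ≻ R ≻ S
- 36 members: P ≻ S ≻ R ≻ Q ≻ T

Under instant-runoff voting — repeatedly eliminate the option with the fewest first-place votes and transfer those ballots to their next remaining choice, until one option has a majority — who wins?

Round 1: P 43, R 43, S 53, T 18, Q 5. Eliminate Q.
Round 2: P 43, R 43, S 53, T 23. Eliminate T.
Round 3: P 66, R 43, S 53. Eliminate R.
Round 4: P 94, S 68. P has a majority.

P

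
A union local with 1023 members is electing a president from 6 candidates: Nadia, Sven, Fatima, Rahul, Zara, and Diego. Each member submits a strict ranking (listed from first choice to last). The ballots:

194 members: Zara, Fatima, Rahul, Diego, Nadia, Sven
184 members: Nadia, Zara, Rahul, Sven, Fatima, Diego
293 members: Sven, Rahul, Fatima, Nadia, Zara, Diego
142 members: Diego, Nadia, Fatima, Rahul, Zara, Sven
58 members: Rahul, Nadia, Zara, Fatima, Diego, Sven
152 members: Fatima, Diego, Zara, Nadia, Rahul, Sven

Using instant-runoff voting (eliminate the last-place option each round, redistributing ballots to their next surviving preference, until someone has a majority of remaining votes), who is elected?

Nadia

Round 1: Nadia 184, Sven 293, Fatima 152, Rahul 58, Zara 194, Diego 142. Eliminate Rahul.
Round 2: Nadia 242, Sven 293, Fatima 152, Zara 194, Diego 142. Eliminate Diego.
Round 3: Nadia 384, Sven 293, Fatima 152, Zara 194. Eliminate Fatima.
Round 4: Nadia 384, Sven 293, Zara 346. Eliminate Sven.
Round 5: Nadia 677, Zara 346. Nadia has a majority.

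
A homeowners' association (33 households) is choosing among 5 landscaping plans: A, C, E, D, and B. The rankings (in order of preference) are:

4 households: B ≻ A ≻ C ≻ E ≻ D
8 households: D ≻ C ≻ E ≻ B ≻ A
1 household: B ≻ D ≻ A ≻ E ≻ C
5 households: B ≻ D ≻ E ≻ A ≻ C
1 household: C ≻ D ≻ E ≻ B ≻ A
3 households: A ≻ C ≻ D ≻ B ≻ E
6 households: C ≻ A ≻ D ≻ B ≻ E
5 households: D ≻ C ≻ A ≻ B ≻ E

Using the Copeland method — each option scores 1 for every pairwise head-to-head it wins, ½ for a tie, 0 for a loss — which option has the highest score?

A: beats E; loses to C, D, and B → score 1.
C: beats A, E, and B; loses to D → score 3.
E: loses to A, C, D, and B → score 0.
D: beats A, C, E, and B → score 4.
B: beats A and E; loses to C and D → score 2.
D has the best pairwise record.

D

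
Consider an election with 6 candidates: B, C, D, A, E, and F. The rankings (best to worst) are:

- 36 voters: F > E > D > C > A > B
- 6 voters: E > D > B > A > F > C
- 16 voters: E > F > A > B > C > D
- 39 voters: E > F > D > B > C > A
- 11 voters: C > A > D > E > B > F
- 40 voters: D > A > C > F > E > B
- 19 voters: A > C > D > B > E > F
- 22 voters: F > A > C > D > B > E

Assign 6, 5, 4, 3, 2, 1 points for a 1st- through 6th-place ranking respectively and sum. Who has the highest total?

F

B: 36·1 + 6·4 + 16·3 + 39·3 + 11·2 + 40·1 + 19·3 + 22·2 = 388
C: 36·3 + 6·1 + 16·2 + 39·2 + 11·6 + 40·4 + 19·5 + 22·4 = 633
D: 36·4 + 6·5 + 16·1 + 39·4 + 11·4 + 40·6 + 19·4 + 22·3 = 772
A: 36·2 + 6·3 + 16·4 + 39·1 + 11·5 + 40·5 + 19·6 + 22·5 = 672
E: 36·5 + 6·6 + 16·6 + 39·6 + 11·3 + 40·2 + 19·2 + 22·1 = 719
F: 36·6 + 6·2 + 16·5 + 39·5 + 11·1 + 40·3 + 19·1 + 22·6 = 785
F has the highest Borda score (785).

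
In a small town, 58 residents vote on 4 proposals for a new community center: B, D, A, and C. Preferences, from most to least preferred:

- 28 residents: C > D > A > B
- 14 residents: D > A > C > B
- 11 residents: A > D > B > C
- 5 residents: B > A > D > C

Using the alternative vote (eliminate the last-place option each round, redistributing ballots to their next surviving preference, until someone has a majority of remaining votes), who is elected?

A

Round 1: B 5, D 14, A 11, C 28. Eliminate B.
Round 2: D 14, A 16, C 28. Eliminate D.
Round 3: A 30, C 28. A has a majority.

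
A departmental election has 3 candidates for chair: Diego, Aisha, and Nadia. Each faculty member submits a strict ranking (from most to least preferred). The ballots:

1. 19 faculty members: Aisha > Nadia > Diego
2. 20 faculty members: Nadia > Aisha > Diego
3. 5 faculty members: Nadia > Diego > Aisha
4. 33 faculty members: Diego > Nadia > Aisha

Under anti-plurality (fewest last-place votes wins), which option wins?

Last-place votes: Diego 39, Aisha 38, Nadia 0.
Nadia is ranked last by the fewest voters, so Nadia wins.

Nadia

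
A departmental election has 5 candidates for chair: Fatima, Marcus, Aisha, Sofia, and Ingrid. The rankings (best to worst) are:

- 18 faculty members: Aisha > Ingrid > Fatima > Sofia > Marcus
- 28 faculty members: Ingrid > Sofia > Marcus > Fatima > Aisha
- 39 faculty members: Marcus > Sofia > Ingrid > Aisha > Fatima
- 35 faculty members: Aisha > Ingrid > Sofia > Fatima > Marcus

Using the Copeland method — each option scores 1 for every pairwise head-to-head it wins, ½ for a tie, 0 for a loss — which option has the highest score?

Ingrid

Fatima: loses to Marcus, Aisha, Sofia, and Ingrid → score 0.
Marcus: beats Fatima and Aisha; loses to Sofia and Ingrid → score 2.
Aisha: beats Fatima; loses to Marcus, Sofia, and Ingrid → score 1.
Sofia: beats Fatima, Marcus, and Aisha; loses to Ingrid → score 3.
Ingrid: beats Fatima, Marcus, Aisha, and Sofia → score 4.
Ingrid has the best pairwise record.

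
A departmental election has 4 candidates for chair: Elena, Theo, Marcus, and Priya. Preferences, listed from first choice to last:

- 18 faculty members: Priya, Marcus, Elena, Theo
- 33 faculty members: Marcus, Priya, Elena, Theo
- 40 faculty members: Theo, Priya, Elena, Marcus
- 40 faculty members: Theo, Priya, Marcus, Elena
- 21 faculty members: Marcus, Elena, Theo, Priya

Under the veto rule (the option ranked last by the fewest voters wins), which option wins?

Last-place votes: Elena 40, Theo 51, Marcus 40, Priya 21.
Priya is ranked last by the fewest voters, so Priya wins.

Priya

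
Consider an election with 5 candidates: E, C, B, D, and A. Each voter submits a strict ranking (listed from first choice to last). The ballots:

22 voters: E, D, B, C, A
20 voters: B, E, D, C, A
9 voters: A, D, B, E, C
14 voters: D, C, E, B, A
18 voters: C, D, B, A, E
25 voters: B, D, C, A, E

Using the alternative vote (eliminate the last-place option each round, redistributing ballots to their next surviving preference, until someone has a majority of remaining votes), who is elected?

Round 1: E 22, C 18, B 45, D 14, A 9. Eliminate A.
Round 2: E 22, C 18, B 45, D 23. Eliminate C.
Round 3: E 22, B 45, D 41. Eliminate E.
Round 4: B 45, D 63. D has a majority.

D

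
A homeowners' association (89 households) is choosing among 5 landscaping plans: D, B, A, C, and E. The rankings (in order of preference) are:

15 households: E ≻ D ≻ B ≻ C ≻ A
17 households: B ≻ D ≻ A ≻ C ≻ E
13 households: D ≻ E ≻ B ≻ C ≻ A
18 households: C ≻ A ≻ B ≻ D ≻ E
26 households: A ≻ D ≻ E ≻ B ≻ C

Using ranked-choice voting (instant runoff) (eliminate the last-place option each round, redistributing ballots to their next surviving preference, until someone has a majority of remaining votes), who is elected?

A

Round 1: D 13, B 17, A 26, C 18, E 15. Eliminate D.
Round 2: B 17, A 26, C 18, E 28. Eliminate B.
Round 3: A 43, C 18, E 28. Eliminate C.
Round 4: A 61, E 28. A has a majority.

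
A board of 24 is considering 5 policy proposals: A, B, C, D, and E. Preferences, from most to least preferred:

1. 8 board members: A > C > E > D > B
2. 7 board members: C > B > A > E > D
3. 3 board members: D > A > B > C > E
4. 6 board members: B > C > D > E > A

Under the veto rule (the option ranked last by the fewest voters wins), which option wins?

C

Last-place votes: A 6, B 8, C 0, D 7, E 3.
C is ranked last by the fewest voters, so C wins.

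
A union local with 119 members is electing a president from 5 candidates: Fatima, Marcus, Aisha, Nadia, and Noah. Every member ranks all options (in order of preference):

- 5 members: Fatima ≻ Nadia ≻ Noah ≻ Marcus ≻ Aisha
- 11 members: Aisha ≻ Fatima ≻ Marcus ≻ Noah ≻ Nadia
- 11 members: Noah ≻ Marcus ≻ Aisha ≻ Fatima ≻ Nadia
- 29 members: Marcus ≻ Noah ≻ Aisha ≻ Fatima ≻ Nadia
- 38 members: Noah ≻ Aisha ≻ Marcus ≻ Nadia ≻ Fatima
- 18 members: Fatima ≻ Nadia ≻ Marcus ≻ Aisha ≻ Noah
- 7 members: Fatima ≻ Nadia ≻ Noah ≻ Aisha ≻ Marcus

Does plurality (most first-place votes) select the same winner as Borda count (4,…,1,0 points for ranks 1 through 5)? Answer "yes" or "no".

Plurality — first-place votes: Fatima 30, Marcus 29, Aisha 11, Nadia 0, Noah 49. Winner: Noah.
Borda — scores: Fatima 193, Marcus 288, Aisha 263, Nadia 128, Noah 318. Winner: Noah.
The two methods agree.

yes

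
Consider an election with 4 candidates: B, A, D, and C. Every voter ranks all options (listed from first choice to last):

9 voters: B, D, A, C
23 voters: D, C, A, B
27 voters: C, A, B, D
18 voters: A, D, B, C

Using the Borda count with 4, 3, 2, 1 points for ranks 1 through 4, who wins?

A

B: 9·4 + 23·1 + 27·2 + 18·2 = 149
A: 9·2 + 23·2 + 27·3 + 18·4 = 217
D: 9·3 + 23·4 + 27·1 + 18·3 = 200
C: 9·1 + 23·3 + 27·4 + 18·1 = 204
A has the highest Borda score (217).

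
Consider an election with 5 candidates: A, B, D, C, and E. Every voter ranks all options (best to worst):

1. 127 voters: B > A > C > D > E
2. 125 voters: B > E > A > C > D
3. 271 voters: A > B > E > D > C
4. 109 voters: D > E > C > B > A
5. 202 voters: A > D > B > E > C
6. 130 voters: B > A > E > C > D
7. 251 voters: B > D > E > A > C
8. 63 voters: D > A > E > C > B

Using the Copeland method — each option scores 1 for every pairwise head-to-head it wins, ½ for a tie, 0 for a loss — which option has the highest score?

B

A: beats D, C, and E; loses to B → score 3.
B: beats A, D, C, and E → score 4.
D: beats C and E; loses to A and B → score 2.
C: loses to A, B, D, and E → score 0.
E: beats C; loses to A, B, and D → score 1.
B has the best pairwise record.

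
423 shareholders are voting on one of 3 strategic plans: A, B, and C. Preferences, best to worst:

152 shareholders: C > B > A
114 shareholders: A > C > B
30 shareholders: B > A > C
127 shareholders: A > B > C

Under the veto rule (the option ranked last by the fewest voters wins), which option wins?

Last-place votes: A 152, B 114, C 157.
B is ranked last by the fewest voters, so B wins.

B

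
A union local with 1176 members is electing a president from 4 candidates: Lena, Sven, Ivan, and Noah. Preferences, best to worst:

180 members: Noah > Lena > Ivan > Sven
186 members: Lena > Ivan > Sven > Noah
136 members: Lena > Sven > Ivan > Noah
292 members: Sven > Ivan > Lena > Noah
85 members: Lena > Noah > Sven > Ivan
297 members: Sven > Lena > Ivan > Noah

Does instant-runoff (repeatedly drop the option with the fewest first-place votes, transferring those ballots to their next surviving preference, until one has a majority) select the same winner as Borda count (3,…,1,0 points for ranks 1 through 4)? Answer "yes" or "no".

no

Instant-runoff — R1 Lena 407, Sven 589, Ivan 0, Noah 180 (Sven winner). Winner: Sven.
Borda — scores: Lena 2467, Sven 2310, Ivan 1569, Noah 710. Winner: Lena.
The two methods disagree.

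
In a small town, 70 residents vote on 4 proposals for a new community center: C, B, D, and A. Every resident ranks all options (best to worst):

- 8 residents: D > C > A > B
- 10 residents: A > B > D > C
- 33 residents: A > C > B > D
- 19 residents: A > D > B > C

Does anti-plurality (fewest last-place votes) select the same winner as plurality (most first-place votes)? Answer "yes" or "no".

Anti-plurality — last-place votes: C 29, B 8, D 33, A 0. Winner: A.
Plurality — first-place votes: C 0, B 0, D 8, A 62. Winner: A.
The two methods agree.

yes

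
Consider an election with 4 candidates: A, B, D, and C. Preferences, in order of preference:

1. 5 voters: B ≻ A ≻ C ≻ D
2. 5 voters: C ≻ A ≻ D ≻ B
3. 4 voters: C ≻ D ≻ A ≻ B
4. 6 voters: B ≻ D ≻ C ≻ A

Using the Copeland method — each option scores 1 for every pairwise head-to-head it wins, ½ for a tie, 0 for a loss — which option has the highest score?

B

A: ties D; loses to B and C → score 0.5.
B: beats A, D, and C → score 3.
D: ties A; loses to B and C → score 0.5.
C: beats A and D; loses to B → score 2.
B has the best pairwise record.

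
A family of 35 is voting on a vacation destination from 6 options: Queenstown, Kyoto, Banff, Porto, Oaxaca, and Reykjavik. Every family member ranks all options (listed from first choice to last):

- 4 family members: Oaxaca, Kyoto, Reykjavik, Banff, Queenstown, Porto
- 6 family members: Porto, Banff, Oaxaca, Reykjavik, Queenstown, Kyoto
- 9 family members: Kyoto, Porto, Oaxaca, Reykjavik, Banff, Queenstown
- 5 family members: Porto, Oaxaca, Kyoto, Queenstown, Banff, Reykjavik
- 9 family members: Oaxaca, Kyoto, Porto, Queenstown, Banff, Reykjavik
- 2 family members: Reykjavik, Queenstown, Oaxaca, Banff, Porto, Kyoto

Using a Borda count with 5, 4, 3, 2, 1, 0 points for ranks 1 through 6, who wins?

Oaxaca

Queenstown: 4·1 + 6·1 + 9·0 + 5·2 + 9·2 + 2·4 = 46
Kyoto: 4·4 + 6·0 + 9·5 + 5·3 + 9·4 + 2·0 = 112
Banff: 4·2 + 6·4 + 9·1 + 5·1 + 9·1 + 2·2 = 59
Porto: 4·0 + 6·5 + 9·4 + 5·5 + 9·3 + 2·1 = 120
Oaxaca: 4·5 + 6·3 + 9·3 + 5·4 + 9·5 + 2·3 = 136
Reykjavik: 4·3 + 6·2 + 9·2 + 5·0 + 9·0 + 2·5 = 52
Oaxaca has the highest Borda score (136).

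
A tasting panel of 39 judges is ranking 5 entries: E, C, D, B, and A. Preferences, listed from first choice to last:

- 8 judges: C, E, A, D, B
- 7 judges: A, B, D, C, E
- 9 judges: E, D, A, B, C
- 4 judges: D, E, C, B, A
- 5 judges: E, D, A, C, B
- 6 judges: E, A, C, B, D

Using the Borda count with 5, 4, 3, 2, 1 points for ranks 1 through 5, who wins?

E: 8·4 + 7·1 + 9·5 + 4·4 + 5·5 + 6·5 = 155
C: 8·5 + 7·2 + 9·1 + 4·3 + 5·2 + 6·3 = 103
D: 8·2 + 7·3 + 9·4 + 4·5 + 5·4 + 6·1 = 119
B: 8·1 + 7·4 + 9·2 + 4·2 + 5·1 + 6·2 = 79
A: 8·3 + 7·5 + 9·3 + 4·1 + 5·3 + 6·4 = 129
E has the highest Borda score (155).

E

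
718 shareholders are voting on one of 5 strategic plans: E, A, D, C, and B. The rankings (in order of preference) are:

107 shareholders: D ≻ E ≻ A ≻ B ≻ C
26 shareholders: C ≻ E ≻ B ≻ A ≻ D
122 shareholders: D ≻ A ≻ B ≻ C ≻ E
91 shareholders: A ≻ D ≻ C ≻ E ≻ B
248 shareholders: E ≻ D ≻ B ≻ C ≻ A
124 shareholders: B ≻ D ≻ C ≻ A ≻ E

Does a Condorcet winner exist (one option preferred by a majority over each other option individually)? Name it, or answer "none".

D

D vs E: 444–274 for D.
D vs A: 601–117 for D.
D vs C: 692–26 for D.
D vs B: 568–150 for D.
D beats every other option head-to-head.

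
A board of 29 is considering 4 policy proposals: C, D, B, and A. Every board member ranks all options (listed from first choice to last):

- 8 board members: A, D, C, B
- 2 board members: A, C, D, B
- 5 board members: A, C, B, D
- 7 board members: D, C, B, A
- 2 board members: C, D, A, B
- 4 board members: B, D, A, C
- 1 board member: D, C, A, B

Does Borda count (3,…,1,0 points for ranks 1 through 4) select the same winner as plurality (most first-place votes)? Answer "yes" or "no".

Borda — scores: C 44, D 54, B 24, A 52. Winner: D.
Plurality — first-place votes: C 2, D 8, B 4, A 15. Winner: A.
The two methods disagree.

no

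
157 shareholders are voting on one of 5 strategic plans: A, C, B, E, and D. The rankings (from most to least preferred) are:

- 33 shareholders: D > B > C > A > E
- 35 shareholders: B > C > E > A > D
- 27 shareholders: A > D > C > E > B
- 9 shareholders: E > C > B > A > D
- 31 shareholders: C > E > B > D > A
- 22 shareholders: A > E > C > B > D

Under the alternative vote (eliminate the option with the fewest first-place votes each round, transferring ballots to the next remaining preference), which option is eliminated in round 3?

C

Round 1: A 49, C 31, B 35, E 9, D 33. Eliminate E.
Round 2: A 49, C 40, B 35, D 33. Eliminate D.
Round 3: A 49, C 40, B 68. Eliminate C.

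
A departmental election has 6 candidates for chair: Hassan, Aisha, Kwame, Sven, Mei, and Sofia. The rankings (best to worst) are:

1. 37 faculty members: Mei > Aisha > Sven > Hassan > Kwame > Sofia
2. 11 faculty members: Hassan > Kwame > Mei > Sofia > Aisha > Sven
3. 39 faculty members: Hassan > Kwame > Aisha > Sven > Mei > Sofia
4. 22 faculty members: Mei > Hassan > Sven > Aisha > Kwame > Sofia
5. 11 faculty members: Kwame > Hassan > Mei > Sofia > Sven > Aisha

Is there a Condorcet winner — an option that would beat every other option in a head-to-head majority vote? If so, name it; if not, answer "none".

Hassan

Hassan vs Aisha: 83–37 for Hassan.
Hassan vs Kwame: 109–11 for Hassan.
Hassan vs Sven: 83–37 for Hassan.
Hassan vs Mei: 61–59 for Hassan.
Hassan vs Sofia: 120–0 for Hassan.
Hassan beats every other option head-to-head.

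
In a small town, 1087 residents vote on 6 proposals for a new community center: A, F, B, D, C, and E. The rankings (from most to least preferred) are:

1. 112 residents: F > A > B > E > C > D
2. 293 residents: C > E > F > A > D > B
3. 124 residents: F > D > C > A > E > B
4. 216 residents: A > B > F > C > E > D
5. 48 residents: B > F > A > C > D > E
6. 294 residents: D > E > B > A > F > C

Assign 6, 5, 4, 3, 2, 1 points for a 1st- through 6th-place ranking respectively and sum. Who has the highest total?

A: 112·5 + 293·3 + 124·3 + 216·6 + 48·4 + 294·3 = 4181
F: 112·6 + 293·4 + 124·6 + 216·4 + 48·5 + 294·2 = 4280
B: 112·4 + 293·1 + 124·1 + 216·5 + 48·6 + 294·4 = 3409
D: 112·1 + 293·2 + 124·5 + 216·1 + 48·2 + 294·6 = 3394
C: 112·2 + 293·6 + 124·4 + 216·3 + 48·3 + 294·1 = 3564
E: 112·3 + 293·5 + 124·2 + 216·2 + 48·1 + 294·5 = 3999
F has the highest Borda score (4280).

F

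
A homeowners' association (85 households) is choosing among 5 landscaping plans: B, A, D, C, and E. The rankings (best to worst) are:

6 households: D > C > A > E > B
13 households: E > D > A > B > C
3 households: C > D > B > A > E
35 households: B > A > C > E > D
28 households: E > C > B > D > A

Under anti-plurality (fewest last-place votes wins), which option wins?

E

Last-place votes: B 6, A 28, D 35, C 13, E 3.
E is ranked last by the fewest voters, so E wins.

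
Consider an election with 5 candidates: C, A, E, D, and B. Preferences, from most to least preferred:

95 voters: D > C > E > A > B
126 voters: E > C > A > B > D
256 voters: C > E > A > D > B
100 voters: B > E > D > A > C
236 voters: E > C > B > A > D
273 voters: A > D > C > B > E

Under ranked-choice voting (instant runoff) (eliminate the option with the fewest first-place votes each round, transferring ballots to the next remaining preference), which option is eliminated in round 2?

B

Round 1: C 256, A 273, E 362, D 95, B 100. Eliminate D.
Round 2: C 351, A 273, E 362, B 100. Eliminate B.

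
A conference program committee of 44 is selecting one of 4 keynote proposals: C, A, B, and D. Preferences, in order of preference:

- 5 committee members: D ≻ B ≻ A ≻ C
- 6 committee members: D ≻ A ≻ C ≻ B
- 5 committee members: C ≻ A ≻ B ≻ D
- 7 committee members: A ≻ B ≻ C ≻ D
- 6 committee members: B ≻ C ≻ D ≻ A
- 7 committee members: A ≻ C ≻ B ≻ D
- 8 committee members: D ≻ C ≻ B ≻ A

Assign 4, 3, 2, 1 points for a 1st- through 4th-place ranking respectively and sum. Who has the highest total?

C

C: 5·1 + 6·2 + 5·4 + 7·2 + 6·3 + 7·3 + 8·3 = 114
A: 5·2 + 6·3 + 5·3 + 7·4 + 6·1 + 7·4 + 8·1 = 113
B: 5·3 + 6·1 + 5·2 + 7·3 + 6·4 + 7·2 + 8·2 = 106
D: 5·4 + 6·4 + 5·1 + 7·1 + 6·2 + 7·1 + 8·4 = 107
C has the highest Borda score (114).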